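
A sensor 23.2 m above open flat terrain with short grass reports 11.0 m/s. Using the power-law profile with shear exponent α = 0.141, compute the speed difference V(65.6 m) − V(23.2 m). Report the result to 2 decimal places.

Power law: V₂ = V₁ · (z₂/z₁)^α = 11.0 × (2.8276)^0.141 = 12.7363 m/s
ΔV = 12.7363 − 11.0 = 1.7363 m/s

1.74 m/s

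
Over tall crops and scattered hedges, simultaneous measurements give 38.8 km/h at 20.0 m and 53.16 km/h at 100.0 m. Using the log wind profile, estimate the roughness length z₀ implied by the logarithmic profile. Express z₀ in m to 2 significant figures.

z₀ ≈ 0.26 m

Log law: V(z) ∝ ln(z/z₀). With r = V₁/V₂ = 38.8/53.16 = 0.72987,
r · ln(z₂/z₀) = ln(z₁/z₀) ⇒ ln z₀ = (ln z₁ − r·ln z₂)/(1 − r)
ln z₀ = (2.99573 − 0.72987×4.60517) / 0.27013 = -1.3529
z₀ = exp(-1.3529) = 0.2585 m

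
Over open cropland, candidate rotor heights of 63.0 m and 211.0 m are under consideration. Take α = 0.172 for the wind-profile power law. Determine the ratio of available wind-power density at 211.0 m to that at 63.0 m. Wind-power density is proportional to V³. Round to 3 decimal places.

1.866

Speed ratio: V_B/V_A = (z_B/z_A)^α = (211.0/63.0)^0.172 = (3.3492)^0.172 = 1.23109
Power-density ratio: P_B/P_A = (V_B/V_A)³ = (1.23109)³ = 1.86582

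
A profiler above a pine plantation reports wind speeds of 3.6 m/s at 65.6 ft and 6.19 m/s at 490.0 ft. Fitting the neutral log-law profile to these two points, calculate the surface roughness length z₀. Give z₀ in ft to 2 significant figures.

z₀ ≈ 4.0 ft

Log law: V(z) ∝ ln(z/z₀). With r = V₁/V₂ = 3.6/6.19 = 0.58158,
r · ln(z₂/z₀) = ln(z₁/z₀) ⇒ ln z₀ = (ln z₁ − r·ln z₂)/(1 − r)
ln z₀ = (4.18358 − 0.58158×6.19441) / 0.41842 = 1.3886
z₀ = exp(1.3886) = 4.009 ft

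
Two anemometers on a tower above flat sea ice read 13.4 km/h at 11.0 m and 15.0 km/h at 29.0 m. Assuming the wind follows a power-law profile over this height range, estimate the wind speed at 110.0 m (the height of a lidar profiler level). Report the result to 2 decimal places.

17.52 km/h

First find α: α = ln(V₂/V₁)/ln(z₂/z₁) = ln(15.0/13.4)/ln(29.0/11.0) = 0.11280/0.96940 = 0.1164
Extrapolate from 29.0 m to 110.0 m: V₃ = 15.0 × (110.0/29.0)^0.1164 = 15.0 × 1.1678 = 17.5170 km/h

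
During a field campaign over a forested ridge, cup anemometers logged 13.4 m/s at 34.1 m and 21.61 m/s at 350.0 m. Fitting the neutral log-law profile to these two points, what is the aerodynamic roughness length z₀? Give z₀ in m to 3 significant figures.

z₀ ≈ 0.762 m

Log law: V(z) ∝ ln(z/z₀). With r = V₁/V₂ = 13.4/21.61 = 0.62008,
r · ln(z₂/z₀) = ln(z₁/z₀) ⇒ ln z₀ = (ln z₁ − r·ln z₂)/(1 − r)
ln z₀ = (3.52930 − 0.62008×5.85793) / 0.37992 = -0.2714
z₀ = exp(-0.2714) = 0.7623 m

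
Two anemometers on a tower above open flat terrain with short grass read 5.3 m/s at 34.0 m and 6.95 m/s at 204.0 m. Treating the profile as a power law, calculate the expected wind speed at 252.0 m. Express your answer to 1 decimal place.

7.2 m/s

First find α: α = ln(V₂/V₁)/ln(z₂/z₁) = ln(6.95/5.3)/ln(204.0/34.0) = 0.27103/1.79176 = 0.1513
Extrapolate from 204.0 m to 252.0 m: V₃ = 6.95 × (252.0/204.0)^0.1513 = 6.95 × 1.0325 = 7.1757 m/s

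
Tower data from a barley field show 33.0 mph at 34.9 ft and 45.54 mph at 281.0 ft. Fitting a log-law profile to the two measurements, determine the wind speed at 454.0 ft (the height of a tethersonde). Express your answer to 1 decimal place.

48.4 mph

Log law: V ∝ ln(z/z₀). From the pair, with r = V₁/V₂ = 0.72464,
ln z₀ = (ln z₁ − r·ln z₂)/(1 − r) = (3.5525 − 0.72464×5.6384)/0.27536 = -1.9366 → z₀ = 0.1442 ft
V₃ = V₁ · ln(z₃/z₀)/ln(z₁/z₀) = 33.0 × 8.0547/5.4891 = 48.4242 mph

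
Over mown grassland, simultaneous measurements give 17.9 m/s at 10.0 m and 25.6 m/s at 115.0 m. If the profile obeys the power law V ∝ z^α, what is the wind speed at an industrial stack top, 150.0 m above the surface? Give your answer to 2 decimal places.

First find α: α = ln(V₂/V₁)/ln(z₂/z₁) = ln(25.6/17.9)/ln(115.0/10.0) = 0.35779/2.44235 = 0.1465
Extrapolate from 115.0 m to 150.0 m: V₃ = 25.6 × (150.0/115.0)^0.1465 = 25.6 × 1.0397 = 26.6161 m/s

26.62 m/s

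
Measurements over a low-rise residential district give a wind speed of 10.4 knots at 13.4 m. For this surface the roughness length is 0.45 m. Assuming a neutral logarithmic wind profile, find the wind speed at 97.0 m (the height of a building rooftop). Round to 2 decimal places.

Log law: V(z) ∝ ln(z/z₀), so V₂/V₁ = ln(z₂/z₀) / ln(z₁/z₀).
ln(97.0/0.45) = 5.3732, ln(13.4/0.45) = 3.3938
V₂ = 10.4 × 5.3732/3.3938 = 10.4 × 1.5833 = 16.4659 knots

16.47 knots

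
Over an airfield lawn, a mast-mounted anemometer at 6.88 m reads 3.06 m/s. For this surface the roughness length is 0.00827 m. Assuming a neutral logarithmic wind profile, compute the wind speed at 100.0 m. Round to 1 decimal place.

Log law: V(z) ∝ ln(z/z₀), so V₂/V₁ = ln(z₂/z₀) / ln(z₁/z₀).
ln(100.0/0.00827) = 9.4003, ln(6.88/0.00827) = 6.7237
V₂ = 3.06 × 9.4003/6.7237 = 3.06 × 1.3981 = 4.2781 m/s

4.3 m/s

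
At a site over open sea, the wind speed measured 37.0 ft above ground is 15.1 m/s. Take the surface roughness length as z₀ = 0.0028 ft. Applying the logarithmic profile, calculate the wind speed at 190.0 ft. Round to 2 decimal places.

17.70 m/s

Log law: V(z) ∝ ln(z/z₀), so V₂/V₁ = ln(z₂/z₀) / ln(z₁/z₀).
ln(190.0/0.0028) = 11.1252, ln(37.0/0.0028) = 9.4891
V₂ = 15.1 × 11.1252/9.4891 = 15.1 × 1.1724 = 17.7035 m/s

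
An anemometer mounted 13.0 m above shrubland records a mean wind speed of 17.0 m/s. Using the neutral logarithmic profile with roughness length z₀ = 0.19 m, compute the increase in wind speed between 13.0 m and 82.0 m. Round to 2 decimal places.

Log law: V₂ = V₁ · ln(z₂/z₀)/ln(z₁/z₀) = 17.0 × 6.0675/4.2257 = 24.4095 m/s
ΔV = 24.4095 − 17.0 = 7.4095 m/s

7.41 m/s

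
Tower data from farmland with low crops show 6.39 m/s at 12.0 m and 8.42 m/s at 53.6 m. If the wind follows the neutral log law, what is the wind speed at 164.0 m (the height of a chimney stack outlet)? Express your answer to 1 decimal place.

9.9 m/s

Log law: V ∝ ln(z/z₀). From the pair, with r = V₁/V₂ = 0.75891,
ln z₀ = (ln z₁ − r·ln z₂)/(1 − r) = (2.4849 − 0.75891×3.9815)/0.24109 = -2.2262 → z₀ = 0.1079 m
V₃ = V₁ · ln(z₃/z₀)/ln(z₁/z₀) = 6.39 × 7.3261/4.7111 = 9.9369 m/s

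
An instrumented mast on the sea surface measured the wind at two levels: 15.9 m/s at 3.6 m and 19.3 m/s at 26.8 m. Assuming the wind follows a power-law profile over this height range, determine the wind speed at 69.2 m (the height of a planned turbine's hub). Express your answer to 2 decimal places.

First find α: α = ln(V₂/V₁)/ln(z₂/z₁) = ln(19.3/15.9)/ln(26.8/3.6) = 0.19379/2.00747 = 0.0965
Extrapolate from 26.8 m to 69.2 m: V₃ = 19.3 × (69.2/26.8)^0.0965 = 19.3 × 1.0959 = 21.1508 m/s

21.15 m/s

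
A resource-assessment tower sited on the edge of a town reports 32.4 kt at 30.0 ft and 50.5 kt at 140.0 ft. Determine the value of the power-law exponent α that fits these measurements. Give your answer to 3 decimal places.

Power law: V₂/V₁ = (z₂/z₁)^α ⇒ α = ln(V₂/V₁) / ln(z₂/z₁)
α = ln(50.5/32.4) / ln(140.0/30.0) = ln(1.5586) / ln(4.6667)
  = 0.44381 / 1.54045 = 0.28811

α ≈ 0.288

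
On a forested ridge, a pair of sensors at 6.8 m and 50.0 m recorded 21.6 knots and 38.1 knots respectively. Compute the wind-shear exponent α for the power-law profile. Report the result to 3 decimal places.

Power law: V₂/V₁ = (z₂/z₁)^α ⇒ α = ln(V₂/V₁) / ln(z₂/z₁)
α = ln(38.1/21.6) / ln(50.0/6.8) = ln(1.7639) / ln(7.3529)
  = 0.56752 / 1.99510 = 0.28446

α ≈ 0.284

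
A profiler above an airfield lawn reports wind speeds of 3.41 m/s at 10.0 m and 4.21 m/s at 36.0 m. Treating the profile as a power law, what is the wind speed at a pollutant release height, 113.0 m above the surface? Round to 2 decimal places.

First find α: α = ln(V₂/V₁)/ln(z₂/z₁) = ln(4.21/3.41)/ln(36.0/10.0) = 0.21075/1.28093 = 0.1645
Extrapolate from 36.0 m to 113.0 m: V₃ = 4.21 × (113.0/36.0)^0.1645 = 4.21 × 1.2071 = 5.0818 m/s

5.08 m/s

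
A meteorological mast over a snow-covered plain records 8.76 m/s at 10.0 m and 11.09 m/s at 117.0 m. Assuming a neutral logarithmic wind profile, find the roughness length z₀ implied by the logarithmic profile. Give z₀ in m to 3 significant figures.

z₀ ≈ 0.000964 m

Log law: V(z) ∝ ln(z/z₀). With r = V₁/V₂ = 8.76/11.09 = 0.78990,
r · ln(z₂/z₀) = ln(z₁/z₀) ⇒ ln z₀ = (ln z₁ − r·ln z₂)/(1 − r)
ln z₀ = (2.30259 − 0.78990×4.76217) / 0.21010 = -6.9446
z₀ = exp(-6.9446) = 0.0009638 m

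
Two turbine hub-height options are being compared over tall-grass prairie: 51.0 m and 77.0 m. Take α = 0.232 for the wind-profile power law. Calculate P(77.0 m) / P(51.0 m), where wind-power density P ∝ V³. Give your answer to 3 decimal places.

Speed ratio: V_B/V_A = (z_B/z_A)^α = (77.0/51.0)^0.232 = (1.5098)^0.232 = 1.10030
Power-density ratio: P_B/P_A = (V_B/V_A)³ = (1.10030)³ = 1.33208

1.332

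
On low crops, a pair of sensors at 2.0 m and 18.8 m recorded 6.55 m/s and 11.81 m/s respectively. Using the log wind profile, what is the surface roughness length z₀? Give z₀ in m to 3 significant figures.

Log law: V(z) ∝ ln(z/z₀). With r = V₁/V₂ = 6.55/11.81 = 0.55461,
r · ln(z₂/z₀) = ln(z₁/z₀) ⇒ ln z₀ = (ln z₁ − r·ln z₂)/(1 − r)
ln z₀ = (0.69315 − 0.55461×2.93386) / 0.44539 = -2.0971
z₀ = exp(-2.0971) = 0.1228 m

z₀ ≈ 0.123 m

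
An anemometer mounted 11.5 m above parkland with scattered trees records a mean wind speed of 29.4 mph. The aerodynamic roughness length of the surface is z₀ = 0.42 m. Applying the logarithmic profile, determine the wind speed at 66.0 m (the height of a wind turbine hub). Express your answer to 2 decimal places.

44.92 mph

Log law: V(z) ∝ ln(z/z₀), so V₂/V₁ = ln(z₂/z₀) / ln(z₁/z₀).
ln(66.0/0.42) = 5.0572, ln(11.5/0.42) = 3.3098
V₂ = 29.4 × 5.0572/3.3098 = 29.4 × 1.5279 = 44.9206 mph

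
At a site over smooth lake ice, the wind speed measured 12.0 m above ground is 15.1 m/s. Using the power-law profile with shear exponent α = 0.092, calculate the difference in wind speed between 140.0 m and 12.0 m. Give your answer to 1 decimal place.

Power law: V₂ = V₁ · (z₂/z₁)^α = 15.1 × (11.6667)^0.092 = 18.9294 m/s
ΔV = 18.9294 − 15.1 = 3.8294 m/s

3.8 m/s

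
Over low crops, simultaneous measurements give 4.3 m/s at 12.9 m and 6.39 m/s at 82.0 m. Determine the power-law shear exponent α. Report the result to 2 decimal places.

Power law: V₂/V₁ = (z₂/z₁)^α ⇒ α = ln(V₂/V₁) / ln(z₂/z₁)
α = ln(6.39/4.3) / ln(82.0/12.9) = ln(1.4860) / ln(6.3566)
  = 0.39612 / 1.84949 = 0.21418

α ≈ 0.21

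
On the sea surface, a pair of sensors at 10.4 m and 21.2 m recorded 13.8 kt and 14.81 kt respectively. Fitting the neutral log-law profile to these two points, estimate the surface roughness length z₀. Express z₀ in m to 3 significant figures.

Log law: V(z) ∝ ln(z/z₀). With r = V₁/V₂ = 13.8/14.81 = 0.93180,
r · ln(z₂/z₀) = ln(z₁/z₀) ⇒ ln z₀ = (ln z₁ − r·ln z₂)/(1 − r)
ln z₀ = (2.34181 − 0.93180×3.05400) / 0.06820 = -7.3892
z₀ = exp(-7.3892) = 0.0006179 m

z₀ ≈ 0.000618 m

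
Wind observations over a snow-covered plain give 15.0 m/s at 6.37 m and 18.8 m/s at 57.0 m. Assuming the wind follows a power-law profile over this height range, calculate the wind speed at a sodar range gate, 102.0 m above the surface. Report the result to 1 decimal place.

20.0 m/s

First find α: α = ln(V₂/V₁)/ln(z₂/z₁) = ln(18.8/15.0)/ln(57.0/6.37) = 0.22581/2.19145 = 0.1030
Extrapolate from 57.0 m to 102.0 m: V₃ = 18.8 × (102.0/57.0)^0.1030 = 18.8 × 1.0618 = 19.9617 m/s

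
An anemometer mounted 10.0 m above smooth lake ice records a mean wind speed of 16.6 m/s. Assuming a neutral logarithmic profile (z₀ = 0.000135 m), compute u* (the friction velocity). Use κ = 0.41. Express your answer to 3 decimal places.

Log law: V(z) = (u*/κ) · ln(z/z₀) ⇒ u* = κ · V / ln(z/z₀)
u* = 0.41 × 16.6 / ln(10.0/0.000135) = 0.41 × 16.6 / 11.2128
   = 6.8060 / 11.2128 = 0.6070 m/s

u* ≈ 0.607 m/s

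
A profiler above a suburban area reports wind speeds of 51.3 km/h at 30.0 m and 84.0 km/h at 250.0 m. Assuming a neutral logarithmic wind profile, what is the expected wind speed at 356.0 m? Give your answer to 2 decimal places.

89.45 km/h

Log law: V ∝ ln(z/z₀). From the pair, with r = V₁/V₂ = 0.61071,
ln z₀ = (ln z₁ − r·ln z₂)/(1 − r) = (3.4012 − 0.61071×5.5215)/0.38929 = 0.0749 → z₀ = 1.078 m
V₃ = V₁ · ln(z₃/z₀)/ln(z₁/z₀) = 51.3 × 5.8000/3.3263 = 89.4514 km/h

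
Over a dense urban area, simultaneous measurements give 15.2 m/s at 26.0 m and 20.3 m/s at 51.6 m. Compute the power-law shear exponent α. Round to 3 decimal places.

α ≈ 0.422

Power law: V₂/V₁ = (z₂/z₁)^α ⇒ α = ln(V₂/V₁) / ln(z₂/z₁)
α = ln(20.3/15.2) / ln(51.6/26.0) = ln(1.3355) / ln(1.9846)
  = 0.28933 / 0.68543 = 0.42211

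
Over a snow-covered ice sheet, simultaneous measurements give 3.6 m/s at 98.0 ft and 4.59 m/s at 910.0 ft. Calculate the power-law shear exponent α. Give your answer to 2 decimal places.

α ≈ 0.11

Power law: V₂/V₁ = (z₂/z₁)^α ⇒ α = ln(V₂/V₁) / ln(z₂/z₁)
α = ln(4.59/3.6) / ln(910.0/98.0) = ln(1.2750) / ln(9.2857)
  = 0.24295 / 2.22848 = 0.10902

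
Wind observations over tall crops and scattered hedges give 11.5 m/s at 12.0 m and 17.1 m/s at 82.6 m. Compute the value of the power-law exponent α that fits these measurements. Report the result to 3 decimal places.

α ≈ 0.206

Power law: V₂/V₁ = (z₂/z₁)^α ⇒ α = ln(V₂/V₁) / ln(z₂/z₁)
α = ln(17.1/11.5) / ln(82.6/12.0) = ln(1.4870) / ln(6.8833)
  = 0.39673 / 1.92910 = 0.20566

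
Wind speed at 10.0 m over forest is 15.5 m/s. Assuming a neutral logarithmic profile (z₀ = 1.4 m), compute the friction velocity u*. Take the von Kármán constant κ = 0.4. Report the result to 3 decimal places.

Log law: V(z) = (u*/κ) · ln(z/z₀) ⇒ u* = κ · V / ln(z/z₀)
u* = 0.4 × 15.5 / ln(10.0/1.4) = 0.4 × 15.5 / 1.9661
   = 6.2000 / 1.9661 = 3.1534 m/s

u* ≈ 3.153 m/s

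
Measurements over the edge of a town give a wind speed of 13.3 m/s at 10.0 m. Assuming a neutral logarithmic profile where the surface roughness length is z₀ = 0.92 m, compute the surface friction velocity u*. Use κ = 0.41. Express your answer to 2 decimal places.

Log law: V(z) = (u*/κ) · ln(z/z₀) ⇒ u* = κ · V / ln(z/z₀)
u* = 0.41 × 13.3 / ln(10.0/0.92) = 0.41 × 13.3 / 2.3860
   = 5.4530 / 2.3860 = 2.2854 m/s

u* ≈ 2.29 m/s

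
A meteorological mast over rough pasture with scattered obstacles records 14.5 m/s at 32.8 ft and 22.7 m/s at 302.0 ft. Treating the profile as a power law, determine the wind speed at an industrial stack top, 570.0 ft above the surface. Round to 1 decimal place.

25.8 m/s

First find α: α = ln(V₂/V₁)/ln(z₂/z₁) = ln(22.7/14.5)/ln(302.0/32.8) = 0.44822/2.22000 = 0.2019
Extrapolate from 302.0 ft to 570.0 ft: V₃ = 22.7 × (570.0/302.0)^0.2019 = 22.7 × 1.1368 = 25.8062 m/s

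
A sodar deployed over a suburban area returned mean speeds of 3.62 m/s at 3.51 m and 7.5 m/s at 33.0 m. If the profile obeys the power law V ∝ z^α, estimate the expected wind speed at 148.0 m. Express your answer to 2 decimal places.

First find α: α = ln(V₂/V₁)/ln(z₂/z₁) = ln(7.5/3.62)/ln(33.0/3.51) = 0.72843/2.24089 = 0.3251
Extrapolate from 33.0 m to 148.0 m: V₃ = 7.5 × (148.0/33.0)^0.3251 = 7.5 × 1.6288 = 12.2157 m/s

12.22 m/s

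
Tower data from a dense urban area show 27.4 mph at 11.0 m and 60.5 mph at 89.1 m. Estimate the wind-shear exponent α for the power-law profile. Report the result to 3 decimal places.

α ≈ 0.379

Power law: V₂/V₁ = (z₂/z₁)^α ⇒ α = ln(V₂/V₁) / ln(z₂/z₁)
α = ln(60.5/27.4) / ln(89.1/11.0) = ln(2.2080) / ln(8.1000)
  = 0.79210 / 2.09186 = 0.37866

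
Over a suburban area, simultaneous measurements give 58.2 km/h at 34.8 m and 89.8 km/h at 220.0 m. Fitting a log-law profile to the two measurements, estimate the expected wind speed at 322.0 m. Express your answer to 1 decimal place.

96.3 km/h

Log law: V ∝ ln(z/z₀). From the pair, with r = V₁/V₂ = 0.64811,
ln z₀ = (ln z₁ − r·ln z₂)/(1 − r) = (3.5496 − 0.64811×5.3936)/0.35189 = 0.1534 → z₀ = 1.166 m
V₃ = V₁ · ln(z₃/z₀)/ln(z₁/z₀) = 58.2 × 5.6212/3.3962 = 96.3277 km/h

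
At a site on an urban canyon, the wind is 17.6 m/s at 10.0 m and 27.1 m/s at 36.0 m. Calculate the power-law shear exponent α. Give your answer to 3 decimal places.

α ≈ 0.337

Power law: V₂/V₁ = (z₂/z₁)^α ⇒ α = ln(V₂/V₁) / ln(z₂/z₁)
α = ln(27.1/17.6) / ln(36.0/10.0) = ln(1.5398) / ln(3.6000)
  = 0.43163 / 1.28093 = 0.33697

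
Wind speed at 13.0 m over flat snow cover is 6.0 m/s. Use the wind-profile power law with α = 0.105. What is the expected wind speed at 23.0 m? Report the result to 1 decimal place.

6.4 m/s

Power-law profile: V₂ = V₁ · (z₂/z₁)^α
V₂ = 6.0 × (23.0/13.0)^0.105 = 6.0 × (1.7692)^0.105
    = 6.0 × 1.0617 = 6.3704 m/s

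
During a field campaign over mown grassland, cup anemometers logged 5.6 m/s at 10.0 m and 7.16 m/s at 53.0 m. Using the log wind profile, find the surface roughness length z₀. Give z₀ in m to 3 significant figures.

Log law: V(z) ∝ ln(z/z₀). With r = V₁/V₂ = 5.6/7.16 = 0.78212,
r · ln(z₂/z₀) = ln(z₁/z₀) ⇒ ln z₀ = (ln z₁ − r·ln z₂)/(1 − r)
ln z₀ = (2.30259 − 0.78212×3.97029) / 0.21788 = -3.6841
z₀ = exp(-3.6841) = 0.02512 m

z₀ ≈ 0.0251 m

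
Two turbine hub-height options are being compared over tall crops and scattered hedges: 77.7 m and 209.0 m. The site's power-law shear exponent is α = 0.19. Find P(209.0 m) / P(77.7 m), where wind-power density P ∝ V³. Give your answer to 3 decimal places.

Speed ratio: V_B/V_A = (z_B/z_A)^α = (209.0/77.7)^0.19 = (2.6898)^0.19 = 1.20683
Power-density ratio: P_B/P_A = (V_B/V_A)³ = (1.20683)³ = 1.75769

1.758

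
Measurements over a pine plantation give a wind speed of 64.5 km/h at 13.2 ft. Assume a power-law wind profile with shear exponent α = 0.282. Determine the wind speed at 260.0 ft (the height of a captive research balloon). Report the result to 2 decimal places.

149.48 km/h

Power-law profile: V₂ = V₁ · (z₂/z₁)^α
V₂ = 64.5 × (260.0/13.2)^0.282 = 64.5 × (19.6970)^0.282
    = 64.5 × 2.3175 = 149.4791 km/h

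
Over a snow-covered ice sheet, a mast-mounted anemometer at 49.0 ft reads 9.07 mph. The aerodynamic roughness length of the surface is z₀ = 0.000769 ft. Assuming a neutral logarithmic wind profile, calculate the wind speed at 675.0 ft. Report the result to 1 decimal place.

Log law: V(z) ∝ ln(z/z₀), so V₂/V₁ = ln(z₂/z₀) / ln(z₁/z₀).
ln(675.0/0.000769) = 13.6851, ln(49.0/0.000769) = 11.0622
V₂ = 9.07 × 13.6851/11.0622 = 9.07 × 1.2371 = 11.2205 mph

11.2 mph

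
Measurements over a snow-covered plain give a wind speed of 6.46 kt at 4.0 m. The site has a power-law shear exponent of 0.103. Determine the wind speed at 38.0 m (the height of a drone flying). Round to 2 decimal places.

Power-law profile: V₂ = V₁ · (z₂/z₁)^α
V₂ = 6.46 × (38.0/4.0)^0.103 = 6.46 × (9.5000)^0.103
    = 6.46 × 1.2610 = 8.1459 kt

8.15 kt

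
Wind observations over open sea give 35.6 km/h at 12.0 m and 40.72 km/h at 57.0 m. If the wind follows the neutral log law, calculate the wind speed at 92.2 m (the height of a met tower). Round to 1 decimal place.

Log law: V ∝ ln(z/z₀). From the pair, with r = V₁/V₂ = 0.87426,
ln z₀ = (ln z₁ − r·ln z₂)/(1 − r) = (2.4849 − 0.87426×4.0431)/0.12574 = -8.3491 → z₀ = 0.0002366 m
V₃ = V₁ · ln(z₃/z₀)/ln(z₁/z₀) = 35.6 × 12.8730/10.8340 = 42.3002 km/h

42.3 km/h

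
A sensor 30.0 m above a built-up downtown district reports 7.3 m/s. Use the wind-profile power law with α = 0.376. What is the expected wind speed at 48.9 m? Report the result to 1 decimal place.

Power-law profile: V₂ = V₁ · (z₂/z₁)^α
V₂ = 7.3 × (48.9/30.0)^0.376 = 7.3 × (1.6300)^0.376
    = 7.3 × 1.2017 = 8.7721 m/s

8.8 m/s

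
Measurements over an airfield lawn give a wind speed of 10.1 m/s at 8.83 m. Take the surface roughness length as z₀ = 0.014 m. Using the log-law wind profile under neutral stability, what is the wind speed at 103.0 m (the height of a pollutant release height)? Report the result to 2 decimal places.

Log law: V(z) ∝ ln(z/z₀), so V₂/V₁ = ln(z₂/z₀) / ln(z₁/z₀).
ln(103.0/0.014) = 8.9034, ln(8.83/0.014) = 6.4469
V₂ = 10.1 × 8.9034/6.4469 = 10.1 × 1.3811 = 13.9486 m/s

13.95 m/s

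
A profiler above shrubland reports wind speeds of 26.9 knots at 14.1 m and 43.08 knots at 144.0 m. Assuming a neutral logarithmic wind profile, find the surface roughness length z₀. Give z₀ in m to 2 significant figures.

z₀ ≈ 0.30 m

Log law: V(z) ∝ ln(z/z₀). With r = V₁/V₂ = 26.9/43.08 = 0.62442,
r · ln(z₂/z₀) = ln(z₁/z₀) ⇒ ln z₀ = (ln z₁ − r·ln z₂)/(1 − r)
ln z₀ = (2.64617 − 0.62442×4.96981) / 0.37558 = -1.2170
z₀ = exp(-1.2170) = 0.2961 m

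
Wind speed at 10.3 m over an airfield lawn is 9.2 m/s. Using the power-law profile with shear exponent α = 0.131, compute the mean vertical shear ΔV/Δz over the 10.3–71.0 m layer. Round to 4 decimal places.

0.0436 m/s/m

Power law: V₂ = V₁ · (z₂/z₁)^α = 9.2 × (6.8932)^0.131 = 11.8473 m/s
ΔV/Δz = (11.8473 − 9.2)/(71.0 − 10.3) = 2.6473/60.7000 = 0.04361 m/s/m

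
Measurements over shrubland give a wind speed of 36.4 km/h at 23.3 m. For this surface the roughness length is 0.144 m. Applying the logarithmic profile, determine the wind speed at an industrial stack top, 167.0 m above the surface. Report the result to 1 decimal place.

50.5 km/h

Log law: V(z) ∝ ln(z/z₀), so V₂/V₁ = ln(z₂/z₀) / ln(z₁/z₀).
ln(167.0/0.144) = 7.0559, ln(23.3/0.144) = 5.0864
V₂ = 36.4 × 7.0559/5.0864 = 36.4 × 1.3872 = 50.4947 km/h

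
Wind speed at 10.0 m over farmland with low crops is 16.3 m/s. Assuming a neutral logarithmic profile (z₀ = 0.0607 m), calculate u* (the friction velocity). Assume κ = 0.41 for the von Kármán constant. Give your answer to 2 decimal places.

Log law: V(z) = (u*/κ) · ln(z/z₀) ⇒ u* = κ · V / ln(z/z₀)
u* = 0.41 × 16.3 / ln(10.0/0.0607) = 0.41 × 16.3 / 5.1044
   = 6.6830 / 5.1044 = 1.3093 m/s

u* ≈ 1.31 m/s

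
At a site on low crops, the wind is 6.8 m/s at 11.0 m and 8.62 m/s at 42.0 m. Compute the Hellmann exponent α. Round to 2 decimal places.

Power law: V₂/V₁ = (z₂/z₁)^α ⇒ α = ln(V₂/V₁) / ln(z₂/z₁)
α = ln(8.62/6.8) / ln(42.0/11.0) = ln(1.2676) / ln(3.8182)
  = 0.23716 / 1.33977 = 0.17702

α ≈ 0.18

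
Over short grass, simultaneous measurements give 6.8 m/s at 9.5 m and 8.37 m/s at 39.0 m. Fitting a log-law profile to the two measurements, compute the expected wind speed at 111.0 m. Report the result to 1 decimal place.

9.5 m/s

Log law: V ∝ ln(z/z₀). From the pair, with r = V₁/V₂ = 0.81243,
ln z₀ = (ln z₁ − r·ln z₂)/(1 − r) = (2.2513 − 0.81243×3.6636)/0.18757 = -3.8655 → z₀ = 0.02095 m
V₃ = V₁ · ln(z₃/z₀)/ln(z₁/z₀) = 6.8 × 8.5751/6.1168 = 9.5328 m/s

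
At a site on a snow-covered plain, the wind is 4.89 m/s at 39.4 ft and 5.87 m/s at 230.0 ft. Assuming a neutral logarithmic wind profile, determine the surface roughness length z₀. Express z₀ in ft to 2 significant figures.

Log law: V(z) ∝ ln(z/z₀). With r = V₁/V₂ = 4.89/5.87 = 0.83305,
r · ln(z₂/z₀) = ln(z₁/z₀) ⇒ ln z₀ = (ln z₁ − r·ln z₂)/(1 − r)
ln z₀ = (3.67377 − 0.83305×5.43808) / 0.16695 = -5.1298
z₀ = exp(-5.1298) = 0.005918 ft

z₀ ≈ 0.0059 ft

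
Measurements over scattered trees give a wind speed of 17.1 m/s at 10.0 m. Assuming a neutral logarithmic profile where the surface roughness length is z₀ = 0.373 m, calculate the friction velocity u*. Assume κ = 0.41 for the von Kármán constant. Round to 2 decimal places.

Log law: V(z) = (u*/κ) · ln(z/z₀) ⇒ u* = κ · V / ln(z/z₀)
u* = 0.41 × 17.1 / ln(10.0/0.373) = 0.41 × 17.1 / 3.2888
   = 7.0110 / 3.2888 = 2.1318 m/s

u* ≈ 2.13 m/s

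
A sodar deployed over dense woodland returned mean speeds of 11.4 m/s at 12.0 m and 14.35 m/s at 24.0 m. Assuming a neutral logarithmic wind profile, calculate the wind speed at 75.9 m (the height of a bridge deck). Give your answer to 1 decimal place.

Log law: V ∝ ln(z/z₀). From the pair, with r = V₁/V₂ = 0.79443,
ln z₀ = (ln z₁ − r·ln z₂)/(1 − r) = (2.4849 − 0.79443×3.1781)/0.20557 = -0.1937 → z₀ = 0.8239 m
V₃ = V₁ · ln(z₃/z₀)/ln(z₁/z₀) = 11.4 × 4.5231/2.6786 = 19.2501 m/s

19.3 m/s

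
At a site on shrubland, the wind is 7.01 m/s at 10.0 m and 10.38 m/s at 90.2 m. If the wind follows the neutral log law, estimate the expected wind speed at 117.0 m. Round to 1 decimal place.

Log law: V ∝ ln(z/z₀). From the pair, with r = V₁/V₂ = 0.67534,
ln z₀ = (ln z₁ − r·ln z₂)/(1 − r) = (2.3026 − 0.67534×4.5020)/0.32466 = -2.2725 → z₀ = 0.1031 m
V₃ = V₁ · ln(z₃/z₀)/ln(z₁/z₀) = 7.01 × 7.0347/4.5751 = 10.7786 m/s

10.8 m/s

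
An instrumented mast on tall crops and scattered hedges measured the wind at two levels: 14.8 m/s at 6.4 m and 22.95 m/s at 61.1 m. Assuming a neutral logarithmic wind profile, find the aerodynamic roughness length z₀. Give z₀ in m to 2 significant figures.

Log law: V(z) ∝ ln(z/z₀). With r = V₁/V₂ = 14.8/22.95 = 0.64488,
r · ln(z₂/z₀) = ln(z₁/z₀) ⇒ ln z₀ = (ln z₁ − r·ln z₂)/(1 − r)
ln z₀ = (1.85630 − 0.64488×4.11251) / 0.35512 = -2.2409
z₀ = exp(-2.2409) = 0.1064 m

z₀ ≈ 0.11 m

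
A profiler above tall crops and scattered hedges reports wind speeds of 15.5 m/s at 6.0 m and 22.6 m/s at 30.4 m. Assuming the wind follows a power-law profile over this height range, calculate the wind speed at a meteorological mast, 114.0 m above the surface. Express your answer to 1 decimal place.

30.7 m/s

First find α: α = ln(V₂/V₁)/ln(z₂/z₁) = ln(22.6/15.5)/ln(30.4/6.0) = 0.37711/1.62268 = 0.2324
Extrapolate from 30.4 m to 114.0 m: V₃ = 22.6 × (114.0/30.4)^0.2324 = 22.6 × 1.3596 = 30.7265 m/s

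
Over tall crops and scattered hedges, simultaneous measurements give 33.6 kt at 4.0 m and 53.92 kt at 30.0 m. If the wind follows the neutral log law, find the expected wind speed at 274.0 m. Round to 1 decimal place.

Log law: V ∝ ln(z/z₀). From the pair, with r = V₁/V₂ = 0.62315,
ln z₀ = (ln z₁ − r·ln z₂)/(1 − r) = (1.3863 − 0.62315×3.4012)/0.37685 = -1.9454 → z₀ = 0.1429 m
V₃ = V₁ · ln(z₃/z₀)/ln(z₁/z₀) = 33.6 × 7.5586/3.3317 = 76.2270 kt

76.2 kt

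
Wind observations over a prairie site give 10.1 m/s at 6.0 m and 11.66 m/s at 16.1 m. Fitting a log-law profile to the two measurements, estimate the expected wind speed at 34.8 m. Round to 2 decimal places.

Log law: V ∝ ln(z/z₀). From the pair, with r = V₁/V₂ = 0.86621,
ln z₀ = (ln z₁ − r·ln z₂)/(1 − r) = (1.7918 − 0.86621×2.7788)/0.13379 = -4.5988 → z₀ = 0.01006 m
V₃ = V₁ · ln(z₃/z₀)/ln(z₁/z₀) = 10.1 × 8.1484/6.3906 = 12.8782 m/s

12.88 m/s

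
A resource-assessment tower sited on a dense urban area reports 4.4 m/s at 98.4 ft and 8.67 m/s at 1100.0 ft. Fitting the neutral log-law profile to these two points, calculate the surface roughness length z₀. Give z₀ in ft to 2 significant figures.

z₀ ≈ 8.2 ft

Log law: V(z) ∝ ln(z/z₀). With r = V₁/V₂ = 4.4/8.67 = 0.50750,
r · ln(z₂/z₀) = ln(z₁/z₀) ⇒ ln z₀ = (ln z₁ − r·ln z₂)/(1 − r)
ln z₀ = (4.58904 − 0.50750×7.00307) / 0.49250 = 2.1015
z₀ = exp(2.1015) = 8.179 ft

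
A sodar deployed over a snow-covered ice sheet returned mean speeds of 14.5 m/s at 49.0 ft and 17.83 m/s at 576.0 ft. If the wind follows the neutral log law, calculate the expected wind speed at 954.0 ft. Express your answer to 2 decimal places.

18.51 m/s

Log law: V ∝ ln(z/z₀). From the pair, with r = V₁/V₂ = 0.81324,
ln z₀ = (ln z₁ − r·ln z₂)/(1 − r) = (3.8918 − 0.81324×6.3561)/0.18676 = -6.8386 → z₀ = 0.001072 ft
V₃ = V₁ · ln(z₃/z₀)/ln(z₁/z₀) = 14.5 × 13.6992/10.7304 = 18.5118 m/s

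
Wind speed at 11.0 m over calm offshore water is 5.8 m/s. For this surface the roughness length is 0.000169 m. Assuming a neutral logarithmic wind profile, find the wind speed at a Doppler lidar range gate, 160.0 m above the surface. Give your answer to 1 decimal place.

7.2 m/s

Log law: V(z) ∝ ln(z/z₀), so V₂/V₁ = ln(z₂/z₀) / ln(z₁/z₀).
ln(160.0/0.000169) = 13.7608, ln(11.0/0.000169) = 11.0835
V₂ = 5.8 × 13.7608/11.0835 = 5.8 × 1.2416 = 7.2010 m/s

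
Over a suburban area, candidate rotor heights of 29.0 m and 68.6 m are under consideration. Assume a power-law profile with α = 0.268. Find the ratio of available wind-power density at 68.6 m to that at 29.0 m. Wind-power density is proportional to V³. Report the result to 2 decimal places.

Speed ratio: V_B/V_A = (z_B/z_A)^α = (68.6/29.0)^0.268 = (2.3655)^0.268 = 1.25954
Power-density ratio: P_B/P_A = (V_B/V_A)³ = (1.25954)³ = 1.99819

2.00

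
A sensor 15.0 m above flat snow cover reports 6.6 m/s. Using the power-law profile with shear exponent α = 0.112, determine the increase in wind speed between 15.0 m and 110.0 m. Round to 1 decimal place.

1.7 m/s

Power law: V₂ = V₁ · (z₂/z₁)^α = 6.6 × (7.3333)^0.112 = 8.2501 m/s
ΔV = 8.2501 − 6.6 = 1.6501 m/s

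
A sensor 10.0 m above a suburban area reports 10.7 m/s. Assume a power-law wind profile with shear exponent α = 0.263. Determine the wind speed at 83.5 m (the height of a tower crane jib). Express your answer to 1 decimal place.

18.7 m/s

Power-law profile: V₂ = V₁ · (z₂/z₁)^α
V₂ = 10.7 × (83.5/10.0)^0.263 = 10.7 × (8.3500)^0.263
    = 10.7 × 1.7474 = 18.6977 m/s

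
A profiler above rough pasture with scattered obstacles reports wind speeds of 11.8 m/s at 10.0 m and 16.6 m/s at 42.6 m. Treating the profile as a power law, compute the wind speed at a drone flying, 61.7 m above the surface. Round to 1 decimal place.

First find α: α = ln(V₂/V₁)/ln(z₂/z₁) = ln(16.6/11.8)/ln(42.6/10.0) = 0.34130/1.44927 = 0.2355
Extrapolate from 42.6 m to 61.7 m: V₃ = 16.6 × (61.7/42.6)^0.2355 = 16.6 × 1.0912 = 18.1132 m/s

18.1 m/s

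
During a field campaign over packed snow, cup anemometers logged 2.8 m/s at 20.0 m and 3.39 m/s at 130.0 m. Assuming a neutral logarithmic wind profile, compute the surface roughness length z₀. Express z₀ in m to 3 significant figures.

Log law: V(z) ∝ ln(z/z₀). With r = V₁/V₂ = 2.8/3.39 = 0.82596,
r · ln(z₂/z₀) = ln(z₁/z₀) ⇒ ln z₀ = (ln z₁ − r·ln z₂)/(1 − r)
ln z₀ = (2.99573 − 0.82596×4.86753) / 0.17404 = -5.8874
z₀ = exp(-5.8874) = 0.002774 m

z₀ ≈ 0.00277 m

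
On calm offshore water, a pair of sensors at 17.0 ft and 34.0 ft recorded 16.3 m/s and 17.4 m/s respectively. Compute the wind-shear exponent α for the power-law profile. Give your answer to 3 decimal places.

Power law: V₂/V₁ = (z₂/z₁)^α ⇒ α = ln(V₂/V₁) / ln(z₂/z₁)
α = ln(17.4/16.3) / ln(34.0/17.0) = ln(1.0675) / ln(2.0000)
  = 0.06531 / 0.69315 = 0.09422

α ≈ 0.094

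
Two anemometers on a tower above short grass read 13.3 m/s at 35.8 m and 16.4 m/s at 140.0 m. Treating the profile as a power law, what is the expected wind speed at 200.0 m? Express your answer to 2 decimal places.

17.32 m/s

First find α: α = ln(V₂/V₁)/ln(z₂/z₁) = ln(16.4/13.3)/ln(140.0/35.8) = 0.20952/1.36369 = 0.1536
Extrapolate from 140.0 m to 200.0 m: V₃ = 16.4 × (200.0/140.0)^0.1536 = 16.4 × 1.0563 = 17.3238 m/s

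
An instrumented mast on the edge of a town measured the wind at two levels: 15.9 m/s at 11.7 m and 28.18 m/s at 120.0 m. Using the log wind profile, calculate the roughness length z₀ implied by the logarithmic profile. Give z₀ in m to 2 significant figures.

Log law: V(z) ∝ ln(z/z₀). With r = V₁/V₂ = 15.9/28.18 = 0.56423,
r · ln(z₂/z₀) = ln(z₁/z₀) ⇒ ln z₀ = (ln z₁ − r·ln z₂)/(1 − r)
ln z₀ = (2.45959 − 0.56423×4.78749) / 0.43577 = -0.5546
z₀ = exp(-0.5546) = 0.5743 m

z₀ ≈ 0.57 m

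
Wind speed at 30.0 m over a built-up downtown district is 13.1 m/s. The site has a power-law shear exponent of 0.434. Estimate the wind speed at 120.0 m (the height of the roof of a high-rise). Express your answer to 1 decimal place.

23.9 m/s

Power-law profile: V₂ = V₁ · (z₂/z₁)^α
V₂ = 13.1 × (120.0/30.0)^0.434 = 13.1 × (4.0000)^0.434
    = 13.1 × 1.8251 = 23.9092 m/s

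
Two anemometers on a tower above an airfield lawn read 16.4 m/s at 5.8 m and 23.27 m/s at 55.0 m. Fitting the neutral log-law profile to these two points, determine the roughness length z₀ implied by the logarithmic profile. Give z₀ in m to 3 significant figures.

z₀ ≈ 0.0270 m

Log law: V(z) ∝ ln(z/z₀). With r = V₁/V₂ = 16.4/23.27 = 0.70477,
r · ln(z₂/z₀) = ln(z₁/z₀) ⇒ ln z₀ = (ln z₁ − r·ln z₂)/(1 − r)
ln z₀ = (1.75786 − 0.70477×4.00733) / 0.29523 = -3.6121
z₀ = exp(-3.6121) = 0.02700 m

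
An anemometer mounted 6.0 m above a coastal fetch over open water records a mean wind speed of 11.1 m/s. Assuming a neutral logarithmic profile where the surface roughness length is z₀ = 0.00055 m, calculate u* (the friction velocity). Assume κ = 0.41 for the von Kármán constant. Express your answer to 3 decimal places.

u* ≈ 0.489 m/s

Log law: V(z) = (u*/κ) · ln(z/z₀) ⇒ u* = κ · V / ln(z/z₀)
u* = 0.41 × 11.1 / ln(6.0/0.00055) = 0.41 × 11.1 / 9.2974
   = 4.5510 / 9.2974 = 0.4895 m/s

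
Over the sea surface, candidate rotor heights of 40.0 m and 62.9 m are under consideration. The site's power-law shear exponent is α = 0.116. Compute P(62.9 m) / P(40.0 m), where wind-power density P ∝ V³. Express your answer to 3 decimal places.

1.171

Speed ratio: V_B/V_A = (z_B/z_A)^α = (62.9/40.0)^0.116 = (1.5725)^0.116 = 1.05391
Power-density ratio: P_B/P_A = (V_B/V_A)³ = (1.05391)³ = 1.17061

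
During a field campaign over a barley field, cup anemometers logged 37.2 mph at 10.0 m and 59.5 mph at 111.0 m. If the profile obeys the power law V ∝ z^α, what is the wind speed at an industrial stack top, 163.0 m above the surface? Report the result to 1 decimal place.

First find α: α = ln(V₂/V₁)/ln(z₂/z₁) = ln(59.5/37.2)/ln(111.0/10.0) = 0.46967/2.40695 = 0.1951
Extrapolate from 111.0 m to 163.0 m: V₃ = 59.5 × (163.0/111.0)^0.1951 = 59.5 × 1.0779 = 64.1324 mph

64.1 mph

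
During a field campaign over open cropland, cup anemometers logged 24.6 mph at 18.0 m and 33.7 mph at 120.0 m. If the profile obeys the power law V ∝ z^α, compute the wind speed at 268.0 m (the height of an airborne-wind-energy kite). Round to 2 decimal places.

38.51 mph

First find α: α = ln(V₂/V₁)/ln(z₂/z₁) = ln(33.7/24.6)/ln(120.0/18.0) = 0.31475/1.89712 = 0.1659
Extrapolate from 120.0 m to 268.0 m: V₃ = 33.7 × (268.0/120.0)^0.1659 = 33.7 × 1.1426 = 38.5057 mph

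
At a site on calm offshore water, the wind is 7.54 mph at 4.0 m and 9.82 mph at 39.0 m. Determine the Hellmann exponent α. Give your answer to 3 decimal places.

α ≈ 0.116

Power law: V₂/V₁ = (z₂/z₁)^α ⇒ α = ln(V₂/V₁) / ln(z₂/z₁)
α = ln(9.82/7.54) / ln(39.0/4.0) = ln(1.3024) / ln(9.7500)
  = 0.26420 / 2.27727 = 0.11602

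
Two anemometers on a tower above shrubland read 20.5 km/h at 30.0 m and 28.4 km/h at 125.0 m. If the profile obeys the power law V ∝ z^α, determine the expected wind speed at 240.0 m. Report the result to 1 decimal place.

First find α: α = ln(V₂/V₁)/ln(z₂/z₁) = ln(28.4/20.5)/ln(125.0/30.0) = 0.32596/1.42712 = 0.2284
Extrapolate from 125.0 m to 240.0 m: V₃ = 28.4 × (240.0/125.0)^0.2284 = 28.4 × 1.1607 = 32.9630 km/h

33.0 km/h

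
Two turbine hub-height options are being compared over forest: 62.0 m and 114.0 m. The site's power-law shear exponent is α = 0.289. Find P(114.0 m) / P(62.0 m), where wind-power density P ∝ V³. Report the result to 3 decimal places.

1.696

Speed ratio: V_B/V_A = (z_B/z_A)^α = (114.0/62.0)^0.289 = (1.8387)^0.289 = 1.19246
Power-density ratio: P_B/P_A = (V_B/V_A)³ = (1.19246)³ = 1.69564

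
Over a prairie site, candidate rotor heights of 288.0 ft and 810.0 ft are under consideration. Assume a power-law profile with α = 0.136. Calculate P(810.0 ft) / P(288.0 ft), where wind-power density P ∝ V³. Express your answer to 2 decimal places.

1.52

Speed ratio: V_B/V_A = (z_B/z_A)^α = (810.0/288.0)^0.136 = (2.8125)^0.136 = 1.15100
Power-density ratio: P_B/P_A = (V_B/V_A)³ = (1.15100)³ = 1.52486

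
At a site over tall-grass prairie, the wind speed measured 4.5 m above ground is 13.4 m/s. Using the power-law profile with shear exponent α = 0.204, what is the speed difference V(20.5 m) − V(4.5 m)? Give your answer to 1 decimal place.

4.9 m/s

Power law: V₂ = V₁ · (z₂/z₁)^α = 13.4 × (4.5556)^0.204 = 18.2577 m/s
ΔV = 18.2577 − 13.4 = 4.8577 m/s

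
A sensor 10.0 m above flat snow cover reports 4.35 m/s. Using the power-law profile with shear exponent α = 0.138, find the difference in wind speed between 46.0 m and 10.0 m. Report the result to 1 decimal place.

Power law: V₂ = V₁ · (z₂/z₁)^α = 4.35 × (4.6000)^0.138 = 5.3697 m/s
ΔV = 5.3697 − 4.35 = 1.0197 m/s

1.0 m/s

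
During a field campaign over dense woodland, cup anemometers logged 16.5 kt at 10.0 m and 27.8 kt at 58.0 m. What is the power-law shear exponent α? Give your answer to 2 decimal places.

Power law: V₂/V₁ = (z₂/z₁)^α ⇒ α = ln(V₂/V₁) / ln(z₂/z₁)
α = ln(27.8/16.5) / ln(58.0/10.0) = ln(1.6848) / ln(5.8000)
  = 0.52168 / 1.75786 = 0.29677

α ≈ 0.30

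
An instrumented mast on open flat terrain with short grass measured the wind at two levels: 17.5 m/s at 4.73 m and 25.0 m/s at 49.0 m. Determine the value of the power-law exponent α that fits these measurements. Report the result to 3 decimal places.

Power law: V₂/V₁ = (z₂/z₁)^α ⇒ α = ln(V₂/V₁) / ln(z₂/z₁)
α = ln(25.0/17.5) / ln(49.0/4.73) = ln(1.4286) / ln(10.3594)
  = 0.35667 / 2.33790 = 0.15256

α ≈ 0.153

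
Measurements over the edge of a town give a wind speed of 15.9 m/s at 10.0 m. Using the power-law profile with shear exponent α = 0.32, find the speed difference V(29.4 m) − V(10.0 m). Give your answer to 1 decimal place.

Power law: V₂ = V₁ · (z₂/z₁)^α = 15.9 × (2.9400)^0.32 = 22.4527 m/s
ΔV = 22.4527 − 15.9 = 6.5527 m/s

6.6 m/s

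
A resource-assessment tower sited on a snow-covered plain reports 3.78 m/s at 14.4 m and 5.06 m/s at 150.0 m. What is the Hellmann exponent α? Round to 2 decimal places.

α ≈ 0.12

Power law: V₂/V₁ = (z₂/z₁)^α ⇒ α = ln(V₂/V₁) / ln(z₂/z₁)
α = ln(5.06/3.78) / ln(150.0/14.4) = ln(1.3386) / ln(10.4167)
  = 0.29164 / 2.34341 = 0.12445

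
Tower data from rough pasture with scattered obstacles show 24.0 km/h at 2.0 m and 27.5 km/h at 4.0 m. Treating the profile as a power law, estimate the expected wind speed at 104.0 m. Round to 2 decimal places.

52.15 km/h

First find α: α = ln(V₂/V₁)/ln(z₂/z₁) = ln(27.5/24.0)/ln(4.0/2.0) = 0.13613/0.69315 = 0.1964
Extrapolate from 4.0 m to 104.0 m: V₃ = 27.5 × (104.0/4.0)^0.1964 = 27.5 × 1.8963 = 52.1470 km/h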